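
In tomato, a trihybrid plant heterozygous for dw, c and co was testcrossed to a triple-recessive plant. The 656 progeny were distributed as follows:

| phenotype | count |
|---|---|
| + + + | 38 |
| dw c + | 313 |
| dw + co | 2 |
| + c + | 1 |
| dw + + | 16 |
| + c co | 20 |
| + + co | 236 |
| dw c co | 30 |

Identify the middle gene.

The two most frequent reciprocal classes, dw c + and + + co, are the parental types, so the F1 was dw c + / + + co.
The two rarest classes, + c + and dw + co, are the double crossovers. Comparing them with the parentals, only the dw allele has switched, so dw is the middle locus and the order is c – dw – co.

dw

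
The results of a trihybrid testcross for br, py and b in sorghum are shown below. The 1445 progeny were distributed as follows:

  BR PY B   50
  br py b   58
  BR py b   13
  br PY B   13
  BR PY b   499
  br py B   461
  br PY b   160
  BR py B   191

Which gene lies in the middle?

The two most frequent reciprocal classes, BR PY b and br py B, are the parental types, so the F1 was BR PY b / br py B.
The two rarest classes, BR py b and br PY B, are the double crossovers. Comparing them with the parentals, only the py allele has switched, so py is the middle locus and the order is br – py – b.

py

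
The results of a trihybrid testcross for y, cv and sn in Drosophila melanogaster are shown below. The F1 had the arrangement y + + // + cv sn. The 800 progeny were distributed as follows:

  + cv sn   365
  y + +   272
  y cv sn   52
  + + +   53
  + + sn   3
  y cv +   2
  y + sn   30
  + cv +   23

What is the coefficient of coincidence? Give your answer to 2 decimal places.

The two rarest classes, y cv + and + + sn, are the double crossovers. Comparing them with the parentals, only the cv allele has switched, so cv is the middle locus and the order is sn – cv – y.
sn–cv: (53 + 5)/800 = 0.0725; cv–y: (105 + 5)/800 = 0.1375.
Expected DCO frequency = 0.0725 × 0.1375 ≈ 0.00997; observed = 5/800 ≈ 0.00625.
Coefficient of coincidence = 0.00625/0.00997 ≈ 0.63.

0.63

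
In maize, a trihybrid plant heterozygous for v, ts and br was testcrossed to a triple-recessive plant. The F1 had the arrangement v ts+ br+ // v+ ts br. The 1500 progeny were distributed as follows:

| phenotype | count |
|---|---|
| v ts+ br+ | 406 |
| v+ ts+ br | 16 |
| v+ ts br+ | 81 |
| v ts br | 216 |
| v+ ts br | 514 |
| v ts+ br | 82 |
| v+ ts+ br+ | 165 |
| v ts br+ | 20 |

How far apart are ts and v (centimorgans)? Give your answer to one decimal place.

The two rarest classes, v ts br+ and v+ ts+ br, are the double crossovers. Comparing them with the parentals, only the ts allele has switched, so ts is the middle locus and the order is br – ts – v.
Crossovers in the ts–v interval produce the single-crossover classes v+ ts+ br+ and v ts br (165 + 216 = 381) plus the double crossovers (36).
RF(ts–v) = (381 + 36) / 1500 = 417/1500 = 0.2780 → 27.8 centimorgans.

27.8 centimorgans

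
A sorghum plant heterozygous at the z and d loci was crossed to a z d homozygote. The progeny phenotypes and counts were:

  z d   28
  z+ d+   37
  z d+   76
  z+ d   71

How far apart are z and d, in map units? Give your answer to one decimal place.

The two most frequent classes, z+ d (71) and z d+ (76), are the parental types, so the F1 was z+ d / z d+.
The recombinant classes are z+ d+ and z d: 37 + 28 = 65.
Recombination frequency = 65/212 = 0.3066 ≈ 30.7%, i.e. 30.7 map units.

30.7 map units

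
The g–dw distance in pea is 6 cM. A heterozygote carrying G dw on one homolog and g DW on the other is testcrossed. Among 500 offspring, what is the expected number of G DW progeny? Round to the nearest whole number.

15

A map distance of 6 cM corresponds to a recombination frequency of 0.060.
The F1 is G dw / g DW, so G DW is a recombinant gamete class with expected frequency r/2 = 0.060/2 = 0.0300.
Expected number = 0.0300 × 500 = 15.00 ≈ 15.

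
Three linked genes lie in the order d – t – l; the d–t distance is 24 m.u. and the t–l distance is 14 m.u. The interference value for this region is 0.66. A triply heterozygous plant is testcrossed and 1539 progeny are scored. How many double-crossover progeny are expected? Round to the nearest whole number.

18

Map distances give recombination frequencies of 0.240 and 0.140 for the two intervals.
With interference 0.66 (so coincidence = 0.34), expected double-crossover frequency = 0.240 × 0.140 × 0.34 = 0.01142.
Expected number = 0.01142 × 1539 = 17.58 ≈ 18.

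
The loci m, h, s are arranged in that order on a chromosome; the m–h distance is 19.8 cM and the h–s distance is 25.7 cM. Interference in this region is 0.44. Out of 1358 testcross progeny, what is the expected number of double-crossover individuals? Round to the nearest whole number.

Map distances give recombination frequencies of 0.198 and 0.257 for the two intervals.
With interference 0.44 (so coincidence = 0.56), expected double-crossover frequency = 0.198 × 0.257 × 0.56 = 0.02850.
Expected number = 0.02850 × 1358 = 38.70 ≈ 39.

39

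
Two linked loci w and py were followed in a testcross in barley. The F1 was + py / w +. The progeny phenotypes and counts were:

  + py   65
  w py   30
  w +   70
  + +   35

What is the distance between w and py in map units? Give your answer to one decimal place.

The recombinant classes are + + and w py: 35 + 30 = 65.
Recombination frequency = 65/200 = 0.3250 ≈ 32.5%, i.e. 32.5 map units.

32.5 map units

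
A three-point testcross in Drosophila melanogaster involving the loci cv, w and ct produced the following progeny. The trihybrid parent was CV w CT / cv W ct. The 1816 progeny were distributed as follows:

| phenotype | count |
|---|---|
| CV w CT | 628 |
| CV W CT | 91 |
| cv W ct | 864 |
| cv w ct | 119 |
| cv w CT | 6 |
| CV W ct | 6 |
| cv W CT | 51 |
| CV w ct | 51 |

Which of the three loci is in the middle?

The two rarest classes, cv w CT and CV W ct, are the double crossovers. Comparing them with the parentals, only the cv allele has switched, so cv is the middle locus and the order is w – cv – ct.

cv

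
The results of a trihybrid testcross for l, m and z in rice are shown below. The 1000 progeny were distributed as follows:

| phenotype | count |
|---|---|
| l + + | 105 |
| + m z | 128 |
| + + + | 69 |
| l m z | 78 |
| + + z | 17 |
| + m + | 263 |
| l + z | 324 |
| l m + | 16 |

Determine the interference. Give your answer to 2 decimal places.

The two most frequent reciprocal classes, + m + and l + z, are the parental types, so the F1 was + m + / l + z.
The two rarest classes, l m + and + + z, are the double crossovers. Comparing them with the parentals, only the l allele has switched, so l is the middle locus and the order is z – l – m.
z–l: (233 + 33)/1000 = 0.2660; l–m: (147 + 33)/1000 = 0.1800.
Expected DCO frequency = 0.2660 × 0.1800 ≈ 0.04788; observed = 33/1000 ≈ 0.03300.
Coefficient of coincidence = 0.03300/0.04788 ≈ 0.69; interference = 1 − 0.69 = 0.31.

0.31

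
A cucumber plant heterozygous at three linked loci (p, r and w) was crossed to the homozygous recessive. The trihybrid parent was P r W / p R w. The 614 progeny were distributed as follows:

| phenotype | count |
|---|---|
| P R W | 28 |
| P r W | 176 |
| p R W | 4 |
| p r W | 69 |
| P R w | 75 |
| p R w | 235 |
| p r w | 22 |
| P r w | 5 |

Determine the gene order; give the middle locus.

w

The two rarest classes, P r w and p R W, are the double crossovers. Comparing them with the parentals, only the w allele has switched, so w is the middle locus and the order is r – w – p.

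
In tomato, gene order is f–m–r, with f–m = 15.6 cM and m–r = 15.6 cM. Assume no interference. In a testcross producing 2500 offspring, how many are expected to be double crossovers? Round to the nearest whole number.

61

Map distances give recombination frequencies of 0.156 and 0.156 for the two intervals.
With no interference, expected double-crossover frequency = 0.156 × 0.156 = 0.02434.
Expected number = 0.02434 × 2500 = 60.84 ≈ 61.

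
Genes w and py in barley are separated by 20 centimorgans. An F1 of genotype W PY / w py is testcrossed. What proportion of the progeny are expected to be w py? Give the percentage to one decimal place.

40.0%

A map distance of 20 centimorgans corresponds to a recombination frequency of 0.200.
The F1 is W PY / w py, so w py is a parental gamete class with expected frequency (1 − r)/2 = 0.800/2 = 0.4000.
That is 0.4000 = 40.0% of the progeny.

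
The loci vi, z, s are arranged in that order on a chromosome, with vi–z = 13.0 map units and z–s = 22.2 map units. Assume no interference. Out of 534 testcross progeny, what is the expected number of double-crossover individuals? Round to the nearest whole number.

Map distances give recombination frequencies of 0.130 and 0.222 for the two intervals.
With no interference, expected double-crossover frequency = 0.130 × 0.222 = 0.02886.
Expected number = 0.02886 × 534 = 15.41 ≈ 15.

15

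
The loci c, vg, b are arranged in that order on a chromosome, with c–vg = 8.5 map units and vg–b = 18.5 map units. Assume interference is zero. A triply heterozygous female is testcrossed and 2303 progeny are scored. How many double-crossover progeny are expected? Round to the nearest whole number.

Map distances give recombination frequencies of 0.085 and 0.185 for the two intervals.
With no interference, expected double-crossover frequency = 0.085 × 0.185 = 0.01572.
Expected number = 0.01572 × 2303 = 36.21 ≈ 36.

36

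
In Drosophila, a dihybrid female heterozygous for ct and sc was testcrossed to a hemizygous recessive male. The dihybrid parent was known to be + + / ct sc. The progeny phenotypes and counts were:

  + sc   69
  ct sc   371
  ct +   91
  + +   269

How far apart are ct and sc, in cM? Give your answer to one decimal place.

The recombinant classes are + sc and ct +: 69 + 91 = 160.
Recombination frequency = 160/800 = 0.2000 ≈ 20.0%, i.e. 20.0 cM.

20.0 cM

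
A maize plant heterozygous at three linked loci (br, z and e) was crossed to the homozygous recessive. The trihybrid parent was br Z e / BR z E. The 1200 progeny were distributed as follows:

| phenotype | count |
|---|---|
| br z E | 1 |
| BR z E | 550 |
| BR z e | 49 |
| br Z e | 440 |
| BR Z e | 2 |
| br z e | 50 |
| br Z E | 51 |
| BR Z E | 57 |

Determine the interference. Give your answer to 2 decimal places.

The two rarest classes, BR Z e and br z E, are the double crossovers. Comparing them with the parentals, only the br allele has switched, so br is the middle locus and the order is z – br – e.
z–br: (107 + 3)/1200 = 0.0917; br–e: (100 + 3)/1200 = 0.0858.
Expected DCO frequency = 0.0917 × 0.0858 ≈ 0.00787; observed = 3/1200 ≈ 0.00250.
Coefficient of coincidence = 0.00250/0.00787 ≈ 0.32; interference = 1 − 0.32 = 0.68.

0.68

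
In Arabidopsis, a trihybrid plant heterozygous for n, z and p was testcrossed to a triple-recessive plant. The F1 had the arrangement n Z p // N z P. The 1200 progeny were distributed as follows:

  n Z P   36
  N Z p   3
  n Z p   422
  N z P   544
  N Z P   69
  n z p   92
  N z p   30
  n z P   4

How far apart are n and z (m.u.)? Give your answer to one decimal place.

14.0 m.u.

The two rarest classes, N Z p and n z P, are the double crossovers. Comparing them with the parentals, only the n allele has switched, so n is the middle locus and the order is z – n – p.
Crossovers in the z–n interval produce the single-crossover classes n z p and N Z P (92 + 69 = 161) plus the double crossovers (7).
RF(z–n) = (161 + 7) / 1200 = 168/1200 = 0.1400 → 14.0 m.u.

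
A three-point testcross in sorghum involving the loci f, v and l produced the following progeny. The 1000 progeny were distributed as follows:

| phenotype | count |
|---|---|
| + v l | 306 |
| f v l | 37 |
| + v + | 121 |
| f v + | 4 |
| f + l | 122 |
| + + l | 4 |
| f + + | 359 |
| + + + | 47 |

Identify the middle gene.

The two most frequent reciprocal classes, + v l and f + +, are the parental types, so the F1 was + v l / f + +.
The two rarest classes, + + l and f v +, are the double crossovers. Comparing them with the parentals, only the v allele has switched, so v is the middle locus and the order is f – v – l.

v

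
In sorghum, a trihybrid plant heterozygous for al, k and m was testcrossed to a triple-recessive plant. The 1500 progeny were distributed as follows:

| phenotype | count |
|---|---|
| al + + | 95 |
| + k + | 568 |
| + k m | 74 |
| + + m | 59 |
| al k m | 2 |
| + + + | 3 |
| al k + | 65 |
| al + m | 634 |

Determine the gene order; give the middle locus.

k

The two most frequent reciprocal classes, + k + and al + m, are the parental types, so the F1 was + k + / al + m.
The two rarest classes, + + + and al k m, are the double crossovers. Comparing them with the parentals, only the k allele has switched, so k is the middle locus and the order is m – k – al.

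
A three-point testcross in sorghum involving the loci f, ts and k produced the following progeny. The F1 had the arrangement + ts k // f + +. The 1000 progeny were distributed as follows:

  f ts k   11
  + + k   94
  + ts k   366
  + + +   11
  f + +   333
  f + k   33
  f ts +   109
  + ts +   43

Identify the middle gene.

f

The two rarest classes, f ts k and + + +, are the double crossovers. Comparing them with the parentals, only the f allele has switched, so f is the middle locus and the order is ts – f – k.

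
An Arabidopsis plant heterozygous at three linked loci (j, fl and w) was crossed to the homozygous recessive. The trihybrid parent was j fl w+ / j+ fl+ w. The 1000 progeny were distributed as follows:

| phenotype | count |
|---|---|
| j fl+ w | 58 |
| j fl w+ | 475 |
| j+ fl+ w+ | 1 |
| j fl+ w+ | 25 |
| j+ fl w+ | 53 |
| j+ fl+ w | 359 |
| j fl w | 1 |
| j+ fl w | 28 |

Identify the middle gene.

The two rarest classes, j fl w and j+ fl+ w+, are the double crossovers. Comparing them with the parentals, only the w allele has switched, so w is the middle locus and the order is fl – w – j.

w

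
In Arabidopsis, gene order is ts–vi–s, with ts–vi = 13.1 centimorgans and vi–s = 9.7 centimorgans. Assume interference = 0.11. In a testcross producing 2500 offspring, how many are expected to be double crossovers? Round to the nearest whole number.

28

Map distances give recombination frequencies of 0.131 and 0.097 for the two intervals.
With interference 0.11 (so coincidence = 0.89), expected double-crossover frequency = 0.131 × 0.097 × 0.89 = 0.01131.
Expected number = 0.01131 × 2500 = 28.27 ≈ 28.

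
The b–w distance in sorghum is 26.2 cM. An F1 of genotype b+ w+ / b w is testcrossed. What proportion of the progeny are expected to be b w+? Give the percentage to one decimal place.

A map distance of 26.2 cM corresponds to a recombination frequency of 0.262.
The F1 is b+ w+ / b w, so b w+ is a recombinant gamete class with expected frequency r/2 = 0.262/2 = 0.1310.
That is 0.1310 = 13.1% of the progeny.

13.1%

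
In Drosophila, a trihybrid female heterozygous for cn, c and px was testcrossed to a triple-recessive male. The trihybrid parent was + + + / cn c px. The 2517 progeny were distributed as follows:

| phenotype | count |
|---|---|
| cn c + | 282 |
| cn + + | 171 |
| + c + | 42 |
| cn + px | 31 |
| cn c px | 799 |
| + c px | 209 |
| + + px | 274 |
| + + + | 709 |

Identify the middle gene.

The two rarest classes, + c + and cn + px, are the double crossovers. Comparing them with the parentals, only the c allele has switched, so c is the middle locus and the order is px – c – cn.

c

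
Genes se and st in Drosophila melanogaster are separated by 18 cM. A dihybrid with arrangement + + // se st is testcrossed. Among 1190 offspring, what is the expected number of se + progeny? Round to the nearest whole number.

A map distance of 18 cM corresponds to a recombination frequency of 0.180.
The F1 is + + / se st, so se + is a recombinant gamete class with expected frequency r/2 = 0.180/2 = 0.0900.
Expected number = 0.0900 × 1190 = 107.10 ≈ 107.

107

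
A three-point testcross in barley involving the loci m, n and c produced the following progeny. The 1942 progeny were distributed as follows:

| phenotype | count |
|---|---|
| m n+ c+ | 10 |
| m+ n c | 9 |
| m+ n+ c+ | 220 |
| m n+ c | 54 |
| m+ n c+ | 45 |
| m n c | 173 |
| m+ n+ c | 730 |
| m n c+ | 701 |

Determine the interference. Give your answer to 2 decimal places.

The two most frequent reciprocal classes, m+ n+ c and m n c+, are the parental types, so the F1 was m+ n+ c / m n c+.
The two rarest classes, m+ n c and m n+ c+, are the double crossovers. Comparing them with the parentals, only the n allele has switched, so n is the middle locus and the order is c – n – m.
c–n: (393 + 19)/1942 = 0.2122; n–m: (99 + 19)/1942 = 0.0608.
Expected DCO frequency = 0.2122 × 0.0608 ≈ 0.01290; observed = 19/1942 ≈ 0.00978.
Coefficient of coincidence = 0.00978/0.01290 ≈ 0.76; interference = 1 − 0.76 = 0.24.

0.24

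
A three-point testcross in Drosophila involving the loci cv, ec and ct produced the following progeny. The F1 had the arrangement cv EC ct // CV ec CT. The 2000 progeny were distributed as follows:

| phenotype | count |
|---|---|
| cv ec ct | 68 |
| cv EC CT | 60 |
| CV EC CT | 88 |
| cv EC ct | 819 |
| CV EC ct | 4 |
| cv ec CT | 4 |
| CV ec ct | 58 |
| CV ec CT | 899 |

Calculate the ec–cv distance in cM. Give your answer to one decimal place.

8.2 cM

The two rarest classes, CV EC ct and cv ec CT, are the double crossovers. Comparing them with the parentals, only the cv allele has switched, so cv is the middle locus and the order is ct – cv – ec.
Crossovers in the cv–ec interval produce the single-crossover classes cv ec ct and CV EC CT (68 + 88 = 156) plus the double crossovers (8).
RF(cv–ec) = (156 + 8) / 2000 = 164/2000 = 0.0820 → 8.2 cM.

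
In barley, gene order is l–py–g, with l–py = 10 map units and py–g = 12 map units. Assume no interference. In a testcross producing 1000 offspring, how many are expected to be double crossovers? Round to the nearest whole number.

Map distances give recombination frequencies of 0.100 and 0.120 for the two intervals.
With no interference, expected double-crossover frequency = 0.100 × 0.120 = 0.01200.
Expected number = 0.01200 × 1000 = 12.00 ≈ 12.

12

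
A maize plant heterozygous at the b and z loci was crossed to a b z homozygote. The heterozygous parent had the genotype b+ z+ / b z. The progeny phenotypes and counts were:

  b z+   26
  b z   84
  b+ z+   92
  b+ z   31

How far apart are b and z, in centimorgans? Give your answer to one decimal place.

The recombinant classes are b+ z and b z+: 31 + 26 = 57.
Recombination frequency = 57/233 = 0.2446 ≈ 24.5%, i.e. 24.5 centimorgans.

24.5 centimorgans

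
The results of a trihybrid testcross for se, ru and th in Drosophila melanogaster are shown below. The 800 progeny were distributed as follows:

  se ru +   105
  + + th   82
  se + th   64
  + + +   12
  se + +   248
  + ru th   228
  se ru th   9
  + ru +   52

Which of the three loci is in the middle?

se

The two most frequent reciprocal classes, + ru th and se + +, are the parental types, so the F1 was + ru th / se + +.
The two rarest classes, se ru th and + + +, are the double crossovers. Comparing them with the parentals, only the se allele has switched, so se is the middle locus and the order is ru – se – th.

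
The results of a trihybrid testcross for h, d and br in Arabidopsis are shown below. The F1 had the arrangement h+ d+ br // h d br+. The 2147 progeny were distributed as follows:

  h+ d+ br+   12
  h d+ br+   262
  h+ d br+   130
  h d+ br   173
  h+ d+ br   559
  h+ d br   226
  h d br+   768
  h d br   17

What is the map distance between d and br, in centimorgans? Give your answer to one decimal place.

24.1 centimorgans

The two rarest classes, h+ d+ br+ and h d br, are the double crossovers. Comparing them with the parentals, only the br allele has switched, so br is the middle locus and the order is d – br – h.
Crossovers in the d–br interval produce the single-crossover classes h+ d br and h d+ br+ (226 + 262 = 488) plus the double crossovers (29).
RF(d–br) = (488 + 29) / 2147 = 517/2147 = 0.2408 → 24.1 centimorgans.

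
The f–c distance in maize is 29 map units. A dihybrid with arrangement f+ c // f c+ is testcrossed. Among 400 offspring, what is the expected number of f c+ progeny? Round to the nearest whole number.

142

A map distance of 29 map units corresponds to a recombination frequency of 0.290.
The F1 is f+ c / f c+, so f c+ is a parental gamete class with expected frequency (1 − r)/2 = 0.710/2 = 0.3550.
Expected number = 0.3550 × 400 = 142.00 ≈ 142.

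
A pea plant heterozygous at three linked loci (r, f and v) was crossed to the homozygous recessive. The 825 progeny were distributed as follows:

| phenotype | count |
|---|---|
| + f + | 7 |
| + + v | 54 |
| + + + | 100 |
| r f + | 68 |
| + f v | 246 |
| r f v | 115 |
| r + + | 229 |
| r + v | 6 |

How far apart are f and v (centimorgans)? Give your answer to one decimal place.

16.4 centimorgans

The two most frequent reciprocal classes, + f v and r + +, are the parental types, so the F1 was + f v / r + +.
The two rarest classes, + f + and r + v, are the double crossovers. Comparing them with the parentals, only the v allele has switched, so v is the middle locus and the order is r – v – f.
Crossovers in the v–f interval produce the single-crossover classes + + v and r f + (54 + 68 = 122) plus the double crossovers (13).
RF(v–f) = (122 + 13) / 825 = 135/825 = 0.1636 → 16.4 centimorgans.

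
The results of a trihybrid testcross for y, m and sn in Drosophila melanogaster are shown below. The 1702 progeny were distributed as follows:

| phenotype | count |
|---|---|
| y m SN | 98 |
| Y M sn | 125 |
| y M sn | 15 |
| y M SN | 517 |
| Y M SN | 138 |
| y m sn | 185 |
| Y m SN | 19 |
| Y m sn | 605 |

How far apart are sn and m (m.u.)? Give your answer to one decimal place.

15.1 m.u.

The two most frequent reciprocal classes, Y m sn and y M SN, are the parental types, so the F1 was Y m sn / y M SN.
The two rarest classes, Y m SN and y M sn, are the double crossovers. Comparing them with the parentals, only the sn allele has switched, so sn is the middle locus and the order is y – sn – m.
Crossovers in the sn–m interval produce the single-crossover classes Y M sn and y m SN (125 + 98 = 223) plus the double crossovers (34).
RF(sn–m) = (223 + 34) / 1702 = 257/1702 = 0.1510 → 15.1 m.u.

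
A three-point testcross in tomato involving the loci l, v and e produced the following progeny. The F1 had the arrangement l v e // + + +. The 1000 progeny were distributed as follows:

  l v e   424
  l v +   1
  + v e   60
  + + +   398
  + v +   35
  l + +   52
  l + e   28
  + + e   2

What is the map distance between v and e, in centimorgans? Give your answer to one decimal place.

The two rarest classes, l v + and + + e, are the double crossovers. Comparing them with the parentals, only the e allele has switched, so e is the middle locus and the order is l – e – v.
Crossovers in the e–v interval produce the single-crossover classes l + e and + v + (28 + 35 = 63) plus the double crossovers (3).
RF(e–v) = (63 + 3) / 1000 = 66/1000 = 0.0660 → 6.6 centimorgans.

6.6 centimorgans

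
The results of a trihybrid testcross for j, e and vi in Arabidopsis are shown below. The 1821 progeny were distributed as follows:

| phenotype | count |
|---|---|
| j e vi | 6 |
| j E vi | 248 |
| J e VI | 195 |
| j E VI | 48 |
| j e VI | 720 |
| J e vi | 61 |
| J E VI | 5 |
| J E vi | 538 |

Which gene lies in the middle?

The two most frequent reciprocal classes, J E vi and j e VI, are the parental types, so the F1 was J E vi / j e VI.
The two rarest classes, J E VI and j e vi, are the double crossovers. Comparing them with the parentals, only the vi allele has switched, so vi is the middle locus and the order is e – vi – j.

vi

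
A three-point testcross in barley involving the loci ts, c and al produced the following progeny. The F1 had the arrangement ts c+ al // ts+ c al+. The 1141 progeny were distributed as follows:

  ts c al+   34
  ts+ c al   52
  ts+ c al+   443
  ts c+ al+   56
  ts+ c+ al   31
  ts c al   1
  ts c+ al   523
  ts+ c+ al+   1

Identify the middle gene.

The two rarest classes, ts c al and ts+ c+ al+, are the double crossovers. Comparing them with the parentals, only the c allele has switched, so c is the middle locus and the order is al – c – ts.

c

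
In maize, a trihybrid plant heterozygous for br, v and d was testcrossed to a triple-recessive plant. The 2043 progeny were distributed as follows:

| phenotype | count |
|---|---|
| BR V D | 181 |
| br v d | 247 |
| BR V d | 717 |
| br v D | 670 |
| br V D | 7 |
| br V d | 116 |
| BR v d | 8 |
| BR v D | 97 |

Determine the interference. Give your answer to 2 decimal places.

0.70

The two most frequent reciprocal classes, br v D and BR V d, are the parental types, so the F1 was br v D / BR V d.
The two rarest classes, br V D and BR v d, are the double crossovers. Comparing them with the parentals, only the v allele has switched, so v is the middle locus and the order is br – v – d.
br–v: (213 + 15)/2043 = 0.1116; v–d: (428 + 15)/2043 = 0.2168.
Expected DCO frequency = 0.1116 × 0.2168 ≈ 0.02419; observed = 15/2043 ≈ 0.00734.
Coefficient of coincidence = 0.00734/0.02419 ≈ 0.30; interference = 1 − 0.30 = 0.70.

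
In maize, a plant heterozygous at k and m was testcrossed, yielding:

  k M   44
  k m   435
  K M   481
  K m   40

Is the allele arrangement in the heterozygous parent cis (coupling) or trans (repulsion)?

The two most frequent classes are K M (481) and k m (435); these are the parental (non-recombinant) types.
So the F1 carried K M on one chromosome and k m on the other — the recessive alleles are on the same chromosome (cis / coupling).

cis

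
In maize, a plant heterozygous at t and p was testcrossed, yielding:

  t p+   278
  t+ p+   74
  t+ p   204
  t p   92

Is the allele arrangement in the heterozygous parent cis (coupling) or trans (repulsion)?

trans

The two most frequent classes are t+ p (204) and t p+ (278); these are the parental (non-recombinant) types.
So the F1 carried t+ p on one chromosome and t p+ on the other — the recessive alleles are on opposite chromosomes (trans / repulsion).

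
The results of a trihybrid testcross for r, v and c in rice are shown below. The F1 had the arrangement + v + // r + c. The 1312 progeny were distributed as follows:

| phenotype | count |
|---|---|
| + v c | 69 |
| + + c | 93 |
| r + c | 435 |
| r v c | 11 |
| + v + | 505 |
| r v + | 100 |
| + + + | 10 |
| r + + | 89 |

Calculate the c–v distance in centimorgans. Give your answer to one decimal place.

The two rarest classes, + + + and r v c, are the double crossovers. Comparing them with the parentals, only the v allele has switched, so v is the middle locus and the order is c – v – r.
Crossovers in the c–v interval produce the single-crossover classes + v c and r + + (69 + 89 = 158) plus the double crossovers (21).
RF(c–v) = (158 + 21) / 1312 = 179/1312 = 0.1364 → 13.6 centimorgans.

13.6 centimorgans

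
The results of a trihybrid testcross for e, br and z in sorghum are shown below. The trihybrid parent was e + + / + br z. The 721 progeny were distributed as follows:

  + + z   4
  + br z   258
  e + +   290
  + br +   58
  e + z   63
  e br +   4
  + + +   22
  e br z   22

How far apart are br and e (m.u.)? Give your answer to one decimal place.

The two rarest classes, e br + and + + z, are the double crossovers. Comparing them with the parentals, only the br allele has switched, so br is the middle locus and the order is e – br – z.
Crossovers in the e–br interval produce the single-crossover classes + + + and e br z (22 + 22 = 44) plus the double crossovers (8).
RF(e–br) = (44 + 8) / 721 = 52/721 = 0.0721 → 7.2 m.u.

7.2 m.u.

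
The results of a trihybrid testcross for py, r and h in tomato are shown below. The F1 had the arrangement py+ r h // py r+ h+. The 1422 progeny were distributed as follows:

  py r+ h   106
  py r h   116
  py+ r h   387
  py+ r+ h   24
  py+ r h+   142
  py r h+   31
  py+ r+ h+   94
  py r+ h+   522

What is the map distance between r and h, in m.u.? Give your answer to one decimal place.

The two rarest classes, py+ r+ h and py r h+, are the double crossovers. Comparing them with the parentals, only the r allele has switched, so r is the middle locus and the order is py – r – h.
Crossovers in the r–h interval produce the single-crossover classes py+ r h+ and py r+ h (142 + 106 = 248) plus the double crossovers (55).
RF(r–h) = (248 + 55) / 1422 = 303/1422 = 0.2131 → 21.3 m.u.

21.3 m.u.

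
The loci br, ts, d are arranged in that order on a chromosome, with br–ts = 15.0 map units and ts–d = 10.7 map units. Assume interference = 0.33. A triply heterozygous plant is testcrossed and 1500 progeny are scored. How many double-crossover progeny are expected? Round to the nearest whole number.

Map distances give recombination frequencies of 0.150 and 0.107 for the two intervals.
With interference 0.33 (so coincidence = 0.67), expected double-crossover frequency = 0.150 × 0.107 × 0.67 = 0.01075.
Expected number = 0.01075 × 1500 = 16.13 ≈ 16.

16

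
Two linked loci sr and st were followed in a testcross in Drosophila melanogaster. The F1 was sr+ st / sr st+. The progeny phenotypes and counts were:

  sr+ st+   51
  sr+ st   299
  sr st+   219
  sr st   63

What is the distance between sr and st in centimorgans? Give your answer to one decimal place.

18.0 centimorgans

The recombinant classes are sr+ st+ and sr st: 51 + 63 = 114.
Recombination frequency = 114/632 = 0.1804 ≈ 18.0%, i.e. 18.0 centimorgans.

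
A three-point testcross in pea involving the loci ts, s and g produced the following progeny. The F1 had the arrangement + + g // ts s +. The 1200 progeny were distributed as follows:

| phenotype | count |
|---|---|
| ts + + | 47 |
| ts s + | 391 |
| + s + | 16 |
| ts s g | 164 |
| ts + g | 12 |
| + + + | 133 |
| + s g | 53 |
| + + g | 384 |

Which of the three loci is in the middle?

The two rarest classes, ts + g and + s +, are the double crossovers. Comparing them with the parentals, only the ts allele has switched, so ts is the middle locus and the order is g – ts – s.

ts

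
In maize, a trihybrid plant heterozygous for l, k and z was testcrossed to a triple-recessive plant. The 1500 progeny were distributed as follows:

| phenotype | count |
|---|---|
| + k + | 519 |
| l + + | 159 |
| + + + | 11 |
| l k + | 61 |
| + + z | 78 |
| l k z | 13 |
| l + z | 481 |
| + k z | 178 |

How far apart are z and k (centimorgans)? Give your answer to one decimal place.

The two most frequent reciprocal classes, + k + and l + z, are the parental types, so the F1 was + k + / l + z.
The two rarest classes, + + + and l k z, are the double crossovers. Comparing them with the parentals, only the k allele has switched, so k is the middle locus and the order is z – k – l.
Crossovers in the z–k interval produce the single-crossover classes + k z and l + + (178 + 159 = 337) plus the double crossovers (24).
RF(z–k) = (337 + 24) / 1500 = 361/1500 = 0.2407 → 24.1 centimorgans.

24.1 centimorgans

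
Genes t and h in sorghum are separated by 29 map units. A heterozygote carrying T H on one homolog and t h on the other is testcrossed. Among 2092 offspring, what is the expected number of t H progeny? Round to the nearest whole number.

A map distance of 29 map units corresponds to a recombination frequency of 0.290.
The F1 is T H / t h, so t H is a recombinant gamete class with expected frequency r/2 = 0.290/2 = 0.1450.
Expected number = 0.1450 × 2092 = 303.34 ≈ 303.

303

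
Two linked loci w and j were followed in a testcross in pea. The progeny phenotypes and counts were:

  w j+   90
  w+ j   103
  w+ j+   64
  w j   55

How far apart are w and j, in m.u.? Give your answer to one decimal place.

38.1 m.u.

The two most frequent classes, w+ j (103) and w j+ (90), are the parental types, so the F1 was w+ j / w j+.
The recombinant classes are w+ j+ and w j: 64 + 55 = 119.
Recombination frequency = 119/312 = 0.3814 ≈ 38.1%, i.e. 38.1 m.u.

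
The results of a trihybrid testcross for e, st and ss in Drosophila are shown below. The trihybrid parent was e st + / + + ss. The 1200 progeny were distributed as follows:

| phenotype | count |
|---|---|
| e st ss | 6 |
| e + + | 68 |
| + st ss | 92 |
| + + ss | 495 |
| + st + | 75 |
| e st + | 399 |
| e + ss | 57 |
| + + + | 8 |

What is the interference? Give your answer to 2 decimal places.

0.34

The two rarest classes, e st ss and + + +, are the double crossovers. Comparing them with the parentals, only the ss allele has switched, so ss is the middle locus and the order is st – ss – e.
st–ss: (160 + 14)/1200 = 0.1450; ss–e: (132 + 14)/1200 = 0.1217.
Expected DCO frequency = 0.1450 × 0.1217 ≈ 0.01765; observed = 14/1200 ≈ 0.01167.
Coefficient of coincidence = 0.01167/0.01765 ≈ 0.66; interference = 1 − 0.66 = 0.34.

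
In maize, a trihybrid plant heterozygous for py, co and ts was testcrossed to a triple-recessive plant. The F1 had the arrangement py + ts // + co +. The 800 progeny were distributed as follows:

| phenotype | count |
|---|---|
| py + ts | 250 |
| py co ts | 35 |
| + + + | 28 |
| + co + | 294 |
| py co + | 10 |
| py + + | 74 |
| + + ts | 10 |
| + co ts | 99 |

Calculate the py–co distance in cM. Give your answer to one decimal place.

10.4 cM

The two rarest classes, + + ts and py co +, are the double crossovers. Comparing them with the parentals, only the py allele has switched, so py is the middle locus and the order is ts – py – co.
Crossovers in the py–co interval produce the single-crossover classes py co ts and + + + (35 + 28 = 63) plus the double crossovers (20).
RF(py–co) = (63 + 20) / 800 = 83/800 = 0.1037 → 10.4 cM.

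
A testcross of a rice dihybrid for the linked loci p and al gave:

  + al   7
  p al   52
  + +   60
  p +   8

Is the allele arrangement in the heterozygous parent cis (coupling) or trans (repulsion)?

The two most frequent classes are + + (60) and p al (52); these are the parental (non-recombinant) types.
So the F1 carried + + on one chromosome and p al on the other — the recessive alleles are on the same chromosome (cis / coupling).

cis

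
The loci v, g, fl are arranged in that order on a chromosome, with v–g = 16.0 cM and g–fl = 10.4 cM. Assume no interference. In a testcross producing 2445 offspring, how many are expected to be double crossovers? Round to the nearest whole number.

41

Map distances give recombination frequencies of 0.160 and 0.104 for the two intervals.
With no interference, expected double-crossover frequency = 0.160 × 0.104 = 0.01664.
Expected number = 0.01664 × 2445 = 40.68 ≈ 41.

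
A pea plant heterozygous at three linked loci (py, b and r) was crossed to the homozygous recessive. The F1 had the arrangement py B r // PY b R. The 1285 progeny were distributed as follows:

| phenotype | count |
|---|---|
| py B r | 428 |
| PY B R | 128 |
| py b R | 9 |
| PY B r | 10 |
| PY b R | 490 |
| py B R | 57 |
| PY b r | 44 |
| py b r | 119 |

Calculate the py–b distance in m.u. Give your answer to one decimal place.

20.7 m.u.

The two rarest classes, PY B r and py b R, are the double crossovers. Comparing them with the parentals, only the py allele has switched, so py is the middle locus and the order is b – py – r.
Crossovers in the b–py interval produce the single-crossover classes py b r and PY B R (119 + 128 = 247) plus the double crossovers (19).
RF(b–py) = (247 + 19) / 1285 = 266/1285 = 0.2070 → 20.7 m.u.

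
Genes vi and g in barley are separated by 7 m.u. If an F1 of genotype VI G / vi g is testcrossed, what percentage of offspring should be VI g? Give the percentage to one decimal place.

3.5%

A map distance of 7 m.u. corresponds to a recombination frequency of 0.070.
The F1 is VI G / vi g, so VI g is a recombinant gamete class with expected frequency r/2 = 0.070/2 = 0.0350.
That is 0.0350 = 3.5% of the progeny.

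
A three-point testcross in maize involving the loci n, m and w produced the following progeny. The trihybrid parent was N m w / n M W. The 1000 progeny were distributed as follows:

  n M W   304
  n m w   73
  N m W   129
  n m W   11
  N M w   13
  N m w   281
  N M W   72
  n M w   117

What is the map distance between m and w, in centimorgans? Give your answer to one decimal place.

The two rarest classes, N M w and n m W, are the double crossovers. Comparing them with the parentals, only the m allele has switched, so m is the middle locus and the order is n – m – w.
Crossovers in the m–w interval produce the single-crossover classes N m W and n M w (129 + 117 = 246) plus the double crossovers (24).
RF(m–w) = (246 + 24) / 1000 = 270/1000 = 0.2700 → 27.0 centimorgans.

27.0 centimorgans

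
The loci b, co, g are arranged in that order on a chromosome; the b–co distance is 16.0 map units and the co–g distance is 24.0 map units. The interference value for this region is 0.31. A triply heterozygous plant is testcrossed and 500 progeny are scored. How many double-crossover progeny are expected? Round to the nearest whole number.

Map distances give recombination frequencies of 0.160 and 0.240 for the two intervals.
With interference 0.31 (so coincidence = 0.69), expected double-crossover frequency = 0.160 × 0.240 × 0.69 = 0.02650.
Expected number = 0.02650 × 500 = 13.25 ≈ 13.

13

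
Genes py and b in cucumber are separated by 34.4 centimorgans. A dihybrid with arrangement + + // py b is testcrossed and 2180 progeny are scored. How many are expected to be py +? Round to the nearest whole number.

A map distance of 34.4 centimorgans corresponds to a recombination frequency of 0.344.
The F1 is + + / py b, so py + is a recombinant gamete class with expected frequency r/2 = 0.344/2 = 0.1720.
Expected number = 0.1720 × 2180 = 374.96 ≈ 375.

375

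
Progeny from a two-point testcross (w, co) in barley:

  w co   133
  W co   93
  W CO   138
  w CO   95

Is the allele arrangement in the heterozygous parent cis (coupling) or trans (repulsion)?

cis

The two most frequent classes are W CO (138) and w co (133); these are the parental (non-recombinant) types.
So the F1 carried W CO on one chromosome and w co on the other — the recessive alleles are on the same chromosome (cis / coupling).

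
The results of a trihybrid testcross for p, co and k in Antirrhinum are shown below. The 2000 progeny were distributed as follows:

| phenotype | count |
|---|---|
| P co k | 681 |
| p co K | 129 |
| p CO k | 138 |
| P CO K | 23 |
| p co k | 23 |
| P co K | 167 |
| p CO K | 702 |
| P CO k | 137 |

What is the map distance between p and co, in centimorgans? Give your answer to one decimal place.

The two most frequent reciprocal classes, p CO K and P co k, are the parental types, so the F1 was p CO K / P co k.
The two rarest classes, P CO K and p co k, are the double crossovers. Comparing them with the parentals, only the p allele has switched, so p is the middle locus and the order is k – p – co.
Crossovers in the p–co interval produce the single-crossover classes p co K and P CO k (129 + 137 = 266) plus the double crossovers (46).
RF(p–co) = (266 + 46) / 2000 = 312/2000 = 0.1560 → 15.6 centimorgans.

15.6 centimorgans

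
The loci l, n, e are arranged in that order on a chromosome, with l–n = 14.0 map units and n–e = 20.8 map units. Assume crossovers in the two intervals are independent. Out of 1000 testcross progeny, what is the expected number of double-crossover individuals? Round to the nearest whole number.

29

Map distances give recombination frequencies of 0.140 and 0.208 for the two intervals.
With no interference, expected double-crossover frequency = 0.140 × 0.208 = 0.02912.
Expected number = 0.02912 × 1000 = 29.12 ≈ 29.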